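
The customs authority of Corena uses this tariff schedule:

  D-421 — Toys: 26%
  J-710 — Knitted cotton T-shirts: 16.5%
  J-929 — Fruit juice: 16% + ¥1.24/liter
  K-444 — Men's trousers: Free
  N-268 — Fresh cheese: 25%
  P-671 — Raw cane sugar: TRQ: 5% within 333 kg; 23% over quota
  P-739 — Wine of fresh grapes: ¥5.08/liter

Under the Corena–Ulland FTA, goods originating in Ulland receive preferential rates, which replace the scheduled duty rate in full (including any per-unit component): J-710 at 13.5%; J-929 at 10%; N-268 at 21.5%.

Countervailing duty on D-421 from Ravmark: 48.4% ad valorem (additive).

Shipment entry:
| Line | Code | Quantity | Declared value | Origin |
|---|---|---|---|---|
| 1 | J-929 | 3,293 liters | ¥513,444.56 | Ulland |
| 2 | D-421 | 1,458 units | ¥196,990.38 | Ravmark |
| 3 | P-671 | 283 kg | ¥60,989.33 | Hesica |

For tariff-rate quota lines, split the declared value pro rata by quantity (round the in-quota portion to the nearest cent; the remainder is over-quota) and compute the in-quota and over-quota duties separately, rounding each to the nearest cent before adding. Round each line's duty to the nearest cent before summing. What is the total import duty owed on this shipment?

Line 1 (J-929, Ulland, 3,293 liters, ¥513,444.56):
Base rate for J-929 is 16% + ¥1.24/liter.
Origin Ulland qualifies under the Corena–Ulland agreement and J-929 is covered: preferential rate 10% applies instead.
Duty = ¥513,444.56 × 10% = ¥51,344.46.
Line 2 (D-421, Ravmark, 1,458 units, ¥196,990.38):
Base rate for D-421 is 26%.
Additional duty on D-421 from Ravmark: +48.4%. Applied ad valorem rate: 26% + 48.4% = 74.4%.
Duty = ¥196,990.38 × 74.4% = ¥146,560.84.
Line 3 (P-671, Hesica, 283 kg, ¥60,989.33):
Code P-671 is under a tariff-rate quota (threshold 333 kg). Quantity 283 kg is within the quota, so the in-quota rate 5% applies to the full value.
Duty = ¥60,989.33 × 5% = ¥3,049.47.
Total = ¥51,344.46 + ¥146,560.84 + ¥3,049.47 = ¥200,954.77.

¥200,954.77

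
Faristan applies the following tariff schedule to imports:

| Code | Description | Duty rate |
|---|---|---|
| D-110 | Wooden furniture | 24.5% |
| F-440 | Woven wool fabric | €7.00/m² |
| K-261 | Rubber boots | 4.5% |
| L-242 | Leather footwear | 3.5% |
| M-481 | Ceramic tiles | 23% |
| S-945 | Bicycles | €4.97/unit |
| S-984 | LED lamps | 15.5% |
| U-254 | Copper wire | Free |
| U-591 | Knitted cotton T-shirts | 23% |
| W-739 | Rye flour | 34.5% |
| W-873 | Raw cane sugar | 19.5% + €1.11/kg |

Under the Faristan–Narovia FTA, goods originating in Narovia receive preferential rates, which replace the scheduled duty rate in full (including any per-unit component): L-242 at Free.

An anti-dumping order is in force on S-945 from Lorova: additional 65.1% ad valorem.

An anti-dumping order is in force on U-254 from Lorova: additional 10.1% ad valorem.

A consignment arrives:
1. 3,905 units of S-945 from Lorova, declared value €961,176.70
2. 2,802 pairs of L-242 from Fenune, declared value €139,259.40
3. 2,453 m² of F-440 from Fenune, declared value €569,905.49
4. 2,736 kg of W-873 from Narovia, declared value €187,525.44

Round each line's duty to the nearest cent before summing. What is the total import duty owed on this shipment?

€706,783.38

Line 1 (S-945, Lorova, 3,905 units, €961,176.70):
Base rate for S-945 is €4.97/unit.
Additional duty on S-945 from Lorova: +65.1% ad valorem. Applied ad valorem rate = 65.1%.
Duty = €961,176.70 × 65.1% + 3,905 × €4.97 = €645,133.88.
Line 2 (L-242, Fenune, 2,802 pairs, €139,259.40):
Base rate for L-242 is 3.5%.
L-242 has an FTA preferential rate, but origin Fenune is not Narovia; base rate stands.
Duty = €139,259.40 × 3.5% = €4,874.08.
Line 3 (F-440, Fenune, 2,453 m², €569,905.49):
Base rate for F-440 is €7.00/m².
Duty = 2,453 × €7.00 = €17,171.00.
Line 4 (W-873, Narovia, 2,736 kg, €187,525.44):
Base rate for W-873 is 19.5% + €1.11/kg.
Origin Narovia is the FTA partner but W-873 is not on the preference list; base rate stands.
Duty = €187,525.44 × 19.5% + 2,736 × €1.11 = €39,604.42.
Total = €645,133.88 + €4,874.08 + €17,171.00 + €39,604.42 = €706,783.38.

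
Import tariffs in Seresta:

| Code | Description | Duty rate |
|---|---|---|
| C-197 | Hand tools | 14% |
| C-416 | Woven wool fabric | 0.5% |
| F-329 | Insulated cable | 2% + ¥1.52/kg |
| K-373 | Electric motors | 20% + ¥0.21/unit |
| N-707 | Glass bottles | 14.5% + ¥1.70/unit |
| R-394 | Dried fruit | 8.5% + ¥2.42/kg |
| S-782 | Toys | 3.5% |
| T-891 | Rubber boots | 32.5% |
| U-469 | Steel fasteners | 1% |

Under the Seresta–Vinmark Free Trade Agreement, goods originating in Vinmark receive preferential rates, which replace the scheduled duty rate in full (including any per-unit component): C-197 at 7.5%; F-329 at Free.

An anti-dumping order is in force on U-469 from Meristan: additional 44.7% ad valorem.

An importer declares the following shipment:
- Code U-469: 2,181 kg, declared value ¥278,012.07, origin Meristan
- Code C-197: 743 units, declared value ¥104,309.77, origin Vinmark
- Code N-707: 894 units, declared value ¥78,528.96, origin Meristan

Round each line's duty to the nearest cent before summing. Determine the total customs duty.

¥147,781.25

Line 1 (U-469, Meristan, 2,181 kg, ¥278,012.07):
Base rate for U-469 is 1%.
Additional duty on U-469 from Meristan: +44.7%. Applied ad valorem rate: 1% + 44.7% = 45.7%.
Duty = ¥278,012.07 × 45.7% = ¥127,051.52.
Line 2 (C-197, Vinmark, 743 units, ¥104,309.77):
Base rate for C-197 is 14%.
Origin Vinmark qualifies under the Seresta–Vinmark agreement and C-197 is covered: preferential rate 7.5% applies instead.
Duty = ¥104,309.77 × 7.5% = ¥7,823.23.
Line 3 (N-707, Meristan, 894 units, ¥78,528.96):
Base rate for N-707 is 14.5% + ¥1.70/unit.
Duty = ¥78,528.96 × 14.5% + 894 × ¥1.70 = ¥12,906.50.
Total = ¥127,051.52 + ¥7,823.23 + ¥12,906.50 = ¥147,781.25.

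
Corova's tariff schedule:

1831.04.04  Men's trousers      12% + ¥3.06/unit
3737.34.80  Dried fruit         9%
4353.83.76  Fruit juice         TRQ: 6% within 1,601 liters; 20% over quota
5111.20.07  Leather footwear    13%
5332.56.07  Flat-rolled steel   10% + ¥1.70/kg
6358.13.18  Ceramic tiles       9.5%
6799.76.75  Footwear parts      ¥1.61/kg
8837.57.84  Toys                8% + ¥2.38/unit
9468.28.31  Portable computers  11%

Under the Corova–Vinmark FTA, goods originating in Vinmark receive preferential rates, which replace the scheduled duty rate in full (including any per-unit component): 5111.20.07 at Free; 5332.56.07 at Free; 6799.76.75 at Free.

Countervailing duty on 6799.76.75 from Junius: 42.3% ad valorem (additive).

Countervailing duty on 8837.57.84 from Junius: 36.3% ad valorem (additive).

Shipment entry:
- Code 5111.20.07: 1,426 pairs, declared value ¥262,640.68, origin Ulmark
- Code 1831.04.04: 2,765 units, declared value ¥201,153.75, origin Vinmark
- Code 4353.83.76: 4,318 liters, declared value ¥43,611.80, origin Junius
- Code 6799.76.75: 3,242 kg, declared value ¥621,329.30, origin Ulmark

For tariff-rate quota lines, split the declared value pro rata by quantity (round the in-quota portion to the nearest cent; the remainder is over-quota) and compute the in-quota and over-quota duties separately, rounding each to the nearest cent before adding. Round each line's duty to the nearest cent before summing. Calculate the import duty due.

Line 1 (5111.20.07, Ulmark, 1,426 pairs, ¥262,640.68):
Base rate for 5111.20.07 is 13%.
5111.20.07 has an FTA preferential rate, but origin Ulmark is not Vinmark; base rate stands.
Duty = ¥262,640.68 × 13% = ¥34,143.29.
Line 2 (1831.04.04, Vinmark, 2,765 units, ¥201,153.75):
Base rate for 1831.04.04 is 12% + ¥3.06/unit.
Origin Vinmark is the FTA partner but 1831.04.04 is not on the preference list; base rate stands.
Duty = ¥201,153.75 × 12% + 2,765 × ¥3.06 = ¥32,599.35.
Line 3 (4353.83.76, Junius, 4,318 liters, ¥43,611.80):
Code 4353.83.76 is under a tariff-rate quota (threshold 1,601 liters). In-quota: 1,601 liters at 6%; over-quota: 2,717 liters at 20%.
Pro-rata value split: in-quota = ¥43,611.80 × 1,601/4,318 = ¥16,170.10; over-quota = ¥43,611.80 − ¥16,170.10 = ¥27,441.70.
In-quota duty = ¥16,170.10 × 6% = ¥970.21. Over-quota duty = ¥27,441.70 × 20% = ¥5,488.34.
Line duty = ¥970.21 + ¥5,488.34 = ¥6,458.55.
Line 4 (6799.76.75, Ulmark, 3,242 kg, ¥621,329.30):
Base rate for 6799.76.75 is ¥1.61/kg.
6799.76.75 has an FTA preferential rate, but origin Ulmark is not Vinmark; base rate stands.
The additional-duty order on 6799.76.75 targets Junius, not Ulmark; it does not apply.
Duty = 3,242 × ¥1.61 = ¥5,219.62.
Total = ¥34,143.29 + ¥32,599.35 + ¥6,458.55 + ¥5,219.62 = ¥78,420.81.

¥78,420.81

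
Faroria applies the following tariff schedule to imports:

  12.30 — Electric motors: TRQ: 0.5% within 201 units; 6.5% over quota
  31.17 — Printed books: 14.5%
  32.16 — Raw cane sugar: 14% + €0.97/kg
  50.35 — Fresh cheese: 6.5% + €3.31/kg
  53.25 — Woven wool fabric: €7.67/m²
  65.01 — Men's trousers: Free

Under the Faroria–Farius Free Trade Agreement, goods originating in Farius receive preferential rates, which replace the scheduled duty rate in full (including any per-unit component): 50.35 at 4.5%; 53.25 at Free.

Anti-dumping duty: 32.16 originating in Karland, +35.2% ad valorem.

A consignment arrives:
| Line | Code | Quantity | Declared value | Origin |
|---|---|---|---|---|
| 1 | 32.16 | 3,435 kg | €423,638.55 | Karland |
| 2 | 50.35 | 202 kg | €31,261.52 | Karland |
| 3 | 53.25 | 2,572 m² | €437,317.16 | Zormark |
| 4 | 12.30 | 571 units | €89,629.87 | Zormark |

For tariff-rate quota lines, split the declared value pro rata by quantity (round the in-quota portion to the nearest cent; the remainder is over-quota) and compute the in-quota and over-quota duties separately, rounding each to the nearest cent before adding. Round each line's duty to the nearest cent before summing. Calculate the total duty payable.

€238,122.86

Line 1 (32.16, Karland, 3,435 kg, €423,638.55):
Base rate for 32.16 is 14% + €0.97/kg.
Additional duty on 32.16 from Karland: +35.2%. Applied ad valorem rate: 14% + 35.2% = 49.2%.
Duty = €423,638.55 × 49.2% + 3,435 × €0.97 = €211,762.12.
Line 2 (50.35, Karland, 202 kg, €31,261.52):
Base rate for 50.35 is 6.5% + €3.31/kg.
50.35 has an FTA preferential rate, but origin Karland is not Farius; base rate stands.
Duty = €31,261.52 × 6.5% + 202 × €3.31 = €2,700.62.
Line 3 (53.25, Zormark, 2,572 m², €437,317.16):
Base rate for 53.25 is €7.67/m².
53.25 has an FTA preferential rate, but origin Zormark is not Farius; base rate stands.
Duty = 2,572 × €7.67 = €19,727.24.
Line 4 (12.30, Zormark, 571 units, €89,629.87):
Code 12.30 is under a tariff-rate quota (threshold 201 units). In-quota: 201 units at 0.5%; over-quota: 370 units at 6.5%.
Pro-rata value split: in-quota = €89,629.87 × 201/571 = €31,550.97; over-quota = €89,629.87 − €31,550.97 = €58,078.90.
In-quota duty = €31,550.97 × 0.5% = €157.75. Over-quota duty = €58,078.90 × 6.5% = €3,775.13.
Line duty = €157.75 + €3,775.13 = €3,932.88.
Total = €211,762.12 + €2,700.62 + €19,727.24 + €3,932.88 = €238,122.86.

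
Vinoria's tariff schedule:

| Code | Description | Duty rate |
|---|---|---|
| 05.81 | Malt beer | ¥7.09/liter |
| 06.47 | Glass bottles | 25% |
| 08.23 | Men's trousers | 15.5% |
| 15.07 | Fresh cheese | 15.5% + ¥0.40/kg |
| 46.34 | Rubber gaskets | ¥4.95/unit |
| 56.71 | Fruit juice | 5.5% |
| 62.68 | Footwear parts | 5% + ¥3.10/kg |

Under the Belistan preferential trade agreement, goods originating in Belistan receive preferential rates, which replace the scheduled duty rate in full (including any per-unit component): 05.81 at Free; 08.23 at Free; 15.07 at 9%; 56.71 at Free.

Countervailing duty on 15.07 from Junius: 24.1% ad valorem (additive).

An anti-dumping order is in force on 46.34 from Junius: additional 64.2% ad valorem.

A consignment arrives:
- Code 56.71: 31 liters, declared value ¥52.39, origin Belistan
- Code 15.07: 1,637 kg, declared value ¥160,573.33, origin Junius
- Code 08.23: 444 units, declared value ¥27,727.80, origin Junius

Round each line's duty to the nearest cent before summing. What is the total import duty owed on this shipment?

Line 1 (56.71, Belistan, 31 liters, ¥52.39):
Base rate for 56.71 is 5.5%.
Origin Belistan qualifies under the Vinoria–Belistan agreement and 56.71 is covered: preferential rate Free applies instead.
Duty = ¥52.39 × 0% = ¥0.00.
Line 2 (15.07, Junius, 1,637 kg, ¥160,573.33):
Base rate for 15.07 is 15.5% + ¥0.40/kg.
15.07 has an FTA preferential rate, but origin Junius is not Belistan; base rate stands.
Additional duty on 15.07 from Junius: +24.1%. Applied ad valorem rate: 15.5% + 24.1% = 39.6%.
Duty = ¥160,573.33 × 39.6% + 1,637 × ¥0.40 = ¥64,241.84.
Line 3 (08.23, Junius, 444 units, ¥27,727.80):
Base rate for 08.23 is 15.5%.
08.23 has an FTA preferential rate, but origin Junius is not Belistan; base rate stands.
Duty = ¥27,727.80 × 15.5% = ¥4,297.81.
Total = ¥0.00 + ¥64,241.84 + ¥4,297.81 = ¥68,539.65.

¥68,539.65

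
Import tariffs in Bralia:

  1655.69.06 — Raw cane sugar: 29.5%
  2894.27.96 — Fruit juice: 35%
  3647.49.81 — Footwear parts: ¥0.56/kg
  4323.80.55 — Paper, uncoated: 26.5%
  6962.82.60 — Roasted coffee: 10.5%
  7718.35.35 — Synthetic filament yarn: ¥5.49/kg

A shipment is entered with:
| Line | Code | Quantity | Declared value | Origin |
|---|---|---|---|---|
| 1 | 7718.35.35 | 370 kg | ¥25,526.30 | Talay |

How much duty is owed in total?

¥2,031.30

Line 1 (7718.35.35, Talay, 370 kg, ¥25,526.30):
Base rate for 7718.35.35 is ¥5.49/kg.
Duty = 370 × ¥5.49 = ¥2,031.30.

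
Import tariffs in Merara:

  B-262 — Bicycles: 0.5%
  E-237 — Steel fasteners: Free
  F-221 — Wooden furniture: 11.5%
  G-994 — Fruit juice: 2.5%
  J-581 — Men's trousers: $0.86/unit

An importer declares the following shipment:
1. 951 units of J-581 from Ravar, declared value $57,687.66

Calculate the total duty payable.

Line 1 (J-581, Ravar, 951 units, $57,687.66):
Base rate for J-581 is $0.86/unit.
Duty = 951 × $0.86 = $817.86.

$817.86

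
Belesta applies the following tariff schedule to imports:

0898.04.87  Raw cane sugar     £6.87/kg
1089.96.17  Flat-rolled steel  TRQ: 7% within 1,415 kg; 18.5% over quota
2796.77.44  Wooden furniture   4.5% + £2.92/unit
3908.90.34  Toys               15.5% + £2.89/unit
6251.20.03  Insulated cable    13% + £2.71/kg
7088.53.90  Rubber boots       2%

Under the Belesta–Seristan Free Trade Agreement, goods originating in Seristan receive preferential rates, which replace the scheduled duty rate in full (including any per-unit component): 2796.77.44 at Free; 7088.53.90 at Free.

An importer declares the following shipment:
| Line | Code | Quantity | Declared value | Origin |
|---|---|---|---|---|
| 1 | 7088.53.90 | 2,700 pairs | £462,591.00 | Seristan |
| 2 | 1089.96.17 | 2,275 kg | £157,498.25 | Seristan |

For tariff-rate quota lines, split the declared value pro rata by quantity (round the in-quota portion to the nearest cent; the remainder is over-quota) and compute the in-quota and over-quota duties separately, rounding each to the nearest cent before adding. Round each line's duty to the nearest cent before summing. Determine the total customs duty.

£17,871.72

Line 1 (7088.53.90, Seristan, 2,700 pairs, £462,591.00):
Base rate for 7088.53.90 is 2%.
Origin Seristan qualifies under the Belesta–Seristan agreement and 7088.53.90 is covered: preferential rate Free applies instead.
Duty = £462,591.00 × 0% = £0.00.
Line 2 (1089.96.17, Seristan, 2,275 kg, £157,498.25):
Code 1089.96.17 is under a tariff-rate quota (threshold 1,415 kg). In-quota: 1,415 kg at 7%; over-quota: 860 kg at 18.5%.
Pro-rata value split: in-quota = £157,498.25 × 1,415/2,275 = £97,960.45; over-quota = £157,498.25 − £97,960.45 = £59,537.80.
In-quota duty = £97,960.45 × 7% = £6,857.23. Over-quota duty = £59,537.80 × 18.5% = £11,014.49.
Line duty = £6,857.23 + £11,014.49 = £17,871.72.
Total = £0.00 + £17,871.72 = £17,871.72.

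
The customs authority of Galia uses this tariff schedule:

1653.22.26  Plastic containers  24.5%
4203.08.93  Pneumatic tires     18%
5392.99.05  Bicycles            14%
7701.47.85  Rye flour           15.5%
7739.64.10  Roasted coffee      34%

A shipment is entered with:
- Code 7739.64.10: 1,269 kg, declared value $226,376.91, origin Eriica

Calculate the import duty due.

$76,968.15

Line 1 (7739.64.10, Eriica, 1,269 kg, $226,376.91):
Base rate for 7739.64.10 is 34%.
Duty = $226,376.91 × 34% = $76,968.15.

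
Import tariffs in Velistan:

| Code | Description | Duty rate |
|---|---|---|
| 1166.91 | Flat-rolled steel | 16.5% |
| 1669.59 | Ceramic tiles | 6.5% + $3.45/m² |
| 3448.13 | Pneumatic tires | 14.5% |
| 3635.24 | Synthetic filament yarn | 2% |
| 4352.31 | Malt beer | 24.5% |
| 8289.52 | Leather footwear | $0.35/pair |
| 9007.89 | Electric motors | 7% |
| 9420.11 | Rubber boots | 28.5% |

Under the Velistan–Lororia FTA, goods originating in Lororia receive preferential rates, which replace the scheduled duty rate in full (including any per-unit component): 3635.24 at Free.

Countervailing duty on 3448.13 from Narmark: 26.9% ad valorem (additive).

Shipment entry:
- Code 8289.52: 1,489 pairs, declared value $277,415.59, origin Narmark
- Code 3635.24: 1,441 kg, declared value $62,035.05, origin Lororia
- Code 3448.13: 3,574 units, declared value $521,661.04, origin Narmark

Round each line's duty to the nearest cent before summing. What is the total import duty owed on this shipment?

Line 1 (8289.52, Narmark, 1,489 pairs, $277,415.59):
Base rate for 8289.52 is $0.35/pair.
Duty = 1,489 × $0.35 = $521.15.
Line 2 (3635.24, Lororia, 1,441 kg, $62,035.05):
Base rate for 3635.24 is 2%.
Origin Lororia qualifies under the Velistan–Lororia agreement and 3635.24 is covered: preferential rate Free applies instead.
Duty = $62,035.05 × 0% = $0.00.
Line 3 (3448.13, Narmark, 3,574 units, $521,661.04):
Base rate for 3448.13 is 14.5%.
Additional duty on 3448.13 from Narmark: +26.9%. Applied ad valorem rate: 14.5% + 26.9% = 41.4%.
Duty = $521,661.04 × 41.4% = $215,967.67.
Total = $521.15 + $0.00 + $215,967.67 = $216,488.82.

$216,488.82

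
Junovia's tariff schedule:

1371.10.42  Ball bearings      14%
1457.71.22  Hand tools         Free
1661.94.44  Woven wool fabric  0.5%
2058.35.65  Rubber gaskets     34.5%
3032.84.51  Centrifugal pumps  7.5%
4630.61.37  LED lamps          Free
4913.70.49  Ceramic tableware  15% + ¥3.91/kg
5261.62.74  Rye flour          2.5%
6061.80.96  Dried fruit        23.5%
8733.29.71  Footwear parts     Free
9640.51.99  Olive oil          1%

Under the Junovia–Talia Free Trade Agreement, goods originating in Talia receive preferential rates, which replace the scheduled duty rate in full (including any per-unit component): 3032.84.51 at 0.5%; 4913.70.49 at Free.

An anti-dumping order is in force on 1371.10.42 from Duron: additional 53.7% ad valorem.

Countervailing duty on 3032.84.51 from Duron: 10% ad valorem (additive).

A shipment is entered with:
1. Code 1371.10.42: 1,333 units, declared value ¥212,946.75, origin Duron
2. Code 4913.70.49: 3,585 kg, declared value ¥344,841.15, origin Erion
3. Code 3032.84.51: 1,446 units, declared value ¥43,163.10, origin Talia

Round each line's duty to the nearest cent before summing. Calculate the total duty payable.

Line 1 (1371.10.42, Duron, 1,333 units, ¥212,946.75):
Base rate for 1371.10.42 is 14%.
Additional duty on 1371.10.42 from Duron: +53.7%. Applied ad valorem rate: 14% + 53.7% = 67.7%.
Duty = ¥212,946.75 × 67.7% = ¥144,164.95.
Line 2 (4913.70.49, Erion, 3,585 kg, ¥344,841.15):
Base rate for 4913.70.49 is 15% + ¥3.91/kg.
4913.70.49 has an FTA preferential rate, but origin Erion is not Talia; base rate stands.
Duty = ¥344,841.15 × 15% + 3,585 × ¥3.91 = ¥65,743.52.
Line 3 (3032.84.51, Talia, 1,446 units, ¥43,163.10):
Base rate for 3032.84.51 is 7.5%.
Origin Talia qualifies under the Junovia–Talia agreement and 3032.84.51 is covered: preferential rate 0.5% applies instead.
The additional-duty order on 3032.84.51 targets Duron, not Talia; it does not apply.
Duty = ¥43,163.10 × 0.5% = ¥215.82.
Total = ¥144,164.95 + ¥65,743.52 + ¥215.82 = ¥210,124.29.

¥210,124.29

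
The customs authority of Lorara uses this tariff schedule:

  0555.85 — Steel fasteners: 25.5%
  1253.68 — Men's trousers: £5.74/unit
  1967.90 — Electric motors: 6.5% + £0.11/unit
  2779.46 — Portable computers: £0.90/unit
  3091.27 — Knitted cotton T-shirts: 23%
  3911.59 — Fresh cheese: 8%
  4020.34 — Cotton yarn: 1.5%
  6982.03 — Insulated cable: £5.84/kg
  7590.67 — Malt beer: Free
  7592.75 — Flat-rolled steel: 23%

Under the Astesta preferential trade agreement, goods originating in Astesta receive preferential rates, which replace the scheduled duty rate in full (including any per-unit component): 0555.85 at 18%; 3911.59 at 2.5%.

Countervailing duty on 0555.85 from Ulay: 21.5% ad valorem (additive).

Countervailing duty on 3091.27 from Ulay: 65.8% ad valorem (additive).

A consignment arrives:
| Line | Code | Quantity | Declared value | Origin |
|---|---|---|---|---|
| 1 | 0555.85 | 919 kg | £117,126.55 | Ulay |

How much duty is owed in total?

Line 1 (0555.85, Ulay, 919 kg, £117,126.55):
Base rate for 0555.85 is 25.5%.
0555.85 has an FTA preferential rate, but origin Ulay is not Astesta; base rate stands.
Additional duty on 0555.85 from Ulay: +21.5%. Applied ad valorem rate: 25.5% + 21.5% = 47%.
Duty = £117,126.55 × 47% = £55,049.48.

£55,049.48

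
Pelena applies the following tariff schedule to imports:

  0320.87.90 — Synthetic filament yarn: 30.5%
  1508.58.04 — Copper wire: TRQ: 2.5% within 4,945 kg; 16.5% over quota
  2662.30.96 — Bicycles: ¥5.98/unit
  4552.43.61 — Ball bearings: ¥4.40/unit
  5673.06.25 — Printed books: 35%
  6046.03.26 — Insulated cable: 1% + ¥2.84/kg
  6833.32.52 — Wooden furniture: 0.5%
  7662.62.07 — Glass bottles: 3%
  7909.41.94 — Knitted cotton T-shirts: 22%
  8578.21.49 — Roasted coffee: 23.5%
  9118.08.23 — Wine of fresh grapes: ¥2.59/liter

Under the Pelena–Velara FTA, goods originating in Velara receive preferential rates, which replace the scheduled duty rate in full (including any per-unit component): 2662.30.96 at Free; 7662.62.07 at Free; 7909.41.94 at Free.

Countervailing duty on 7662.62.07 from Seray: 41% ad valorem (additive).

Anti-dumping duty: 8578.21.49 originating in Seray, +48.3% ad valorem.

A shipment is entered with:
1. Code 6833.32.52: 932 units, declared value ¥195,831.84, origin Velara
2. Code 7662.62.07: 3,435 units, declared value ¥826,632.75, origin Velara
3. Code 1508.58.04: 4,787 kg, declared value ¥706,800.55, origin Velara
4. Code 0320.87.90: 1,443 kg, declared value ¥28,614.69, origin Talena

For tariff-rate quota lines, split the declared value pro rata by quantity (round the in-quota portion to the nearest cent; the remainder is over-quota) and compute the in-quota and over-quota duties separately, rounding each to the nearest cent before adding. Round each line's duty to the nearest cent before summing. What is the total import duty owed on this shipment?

Line 1 (6833.32.52, Velara, 932 units, ¥195,831.84):
Base rate for 6833.32.52 is 0.5%.
Origin Velara is the FTA partner but 6833.32.52 is not on the preference list; base rate stands.
Duty = ¥195,831.84 × 0.5% = ¥979.16.
Line 2 (7662.62.07, Velara, 3,435 units, ¥826,632.75):
Base rate for 7662.62.07 is 3%.
Origin Velara qualifies under the Pelena–Velara agreement and 7662.62.07 is covered: preferential rate Free applies instead.
The additional-duty order on 7662.62.07 targets Seray, not Velara; it does not apply.
Duty = ¥826,632.75 × 0% = ¥0.00.
Line 3 (1508.58.04, Velara, 4,787 kg, ¥706,800.55):
Code 1508.58.04 is under a tariff-rate quota (threshold 4,945 kg). Quantity 4,787 kg is within the quota, so the in-quota rate 2.5% applies to the full value.
Duty = ¥706,800.55 × 2.5% = ¥17,670.01.
Line 4 (0320.87.90, Talena, 1,443 kg, ¥28,614.69):
Base rate for 0320.87.90 is 30.5%.
Duty = ¥28,614.69 × 30.5% = ¥8,727.48.
Total = ¥979.16 + ¥0.00 + ¥17,670.01 + ¥8,727.48 = ¥27,376.65.

¥27,376.65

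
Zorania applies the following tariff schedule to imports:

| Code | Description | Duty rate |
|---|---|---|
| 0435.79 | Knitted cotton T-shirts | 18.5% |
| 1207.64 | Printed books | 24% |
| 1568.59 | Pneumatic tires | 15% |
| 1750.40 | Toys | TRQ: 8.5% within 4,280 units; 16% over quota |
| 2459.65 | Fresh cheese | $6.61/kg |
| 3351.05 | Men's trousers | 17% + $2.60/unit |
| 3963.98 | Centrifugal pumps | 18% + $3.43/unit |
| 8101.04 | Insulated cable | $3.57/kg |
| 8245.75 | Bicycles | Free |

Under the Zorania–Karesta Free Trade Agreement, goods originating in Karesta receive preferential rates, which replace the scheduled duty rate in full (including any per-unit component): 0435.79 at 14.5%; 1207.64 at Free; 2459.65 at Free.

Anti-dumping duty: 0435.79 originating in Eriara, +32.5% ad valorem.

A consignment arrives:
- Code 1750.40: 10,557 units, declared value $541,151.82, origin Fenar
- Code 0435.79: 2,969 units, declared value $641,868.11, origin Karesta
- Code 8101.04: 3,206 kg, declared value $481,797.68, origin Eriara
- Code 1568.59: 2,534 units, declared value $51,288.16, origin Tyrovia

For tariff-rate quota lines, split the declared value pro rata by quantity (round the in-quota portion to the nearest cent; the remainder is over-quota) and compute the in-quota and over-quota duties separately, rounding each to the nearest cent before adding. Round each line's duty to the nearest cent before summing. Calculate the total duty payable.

$182,339.35

Line 1 (1750.40, Fenar, 10,557 units, $541,151.82):
Code 1750.40 is under a tariff-rate quota (threshold 4,280 units). In-quota: 4,280 units at 8.5%; over-quota: 6,277 units at 16%.
Pro-rata value split: in-quota = $541,151.82 × 4,280/10,557 = $219,392.80; over-quota = $541,151.82 − $219,392.80 = $321,759.02.
In-quota duty = $219,392.80 × 8.5% = $18,648.39. Over-quota duty = $321,759.02 × 16% = $51,481.44.
Line duty = $18,648.39 + $51,481.44 = $70,129.83.
Line 2 (0435.79, Karesta, 2,969 units, $641,868.11):
Base rate for 0435.79 is 18.5%.
Origin Karesta qualifies under the Zorania–Karesta agreement and 0435.79 is covered: preferential rate 14.5% applies instead.
The additional-duty order on 0435.79 targets Eriara, not Karesta; it does not apply.
Duty = $641,868.11 × 14.5% = $93,070.88.
Line 3 (8101.04, Eriara, 3,206 kg, $481,797.68):
Base rate for 8101.04 is $3.57/kg.
Duty = 3,206 × $3.57 = $11,445.42.
Line 4 (1568.59, Tyrovia, 2,534 units, $51,288.16):
Base rate for 1568.59 is 15%.
Duty = $51,288.16 × 15% = $7,693.22.
Total = $70,129.83 + $93,070.88 + $11,445.42 + $7,693.22 = $182,339.35.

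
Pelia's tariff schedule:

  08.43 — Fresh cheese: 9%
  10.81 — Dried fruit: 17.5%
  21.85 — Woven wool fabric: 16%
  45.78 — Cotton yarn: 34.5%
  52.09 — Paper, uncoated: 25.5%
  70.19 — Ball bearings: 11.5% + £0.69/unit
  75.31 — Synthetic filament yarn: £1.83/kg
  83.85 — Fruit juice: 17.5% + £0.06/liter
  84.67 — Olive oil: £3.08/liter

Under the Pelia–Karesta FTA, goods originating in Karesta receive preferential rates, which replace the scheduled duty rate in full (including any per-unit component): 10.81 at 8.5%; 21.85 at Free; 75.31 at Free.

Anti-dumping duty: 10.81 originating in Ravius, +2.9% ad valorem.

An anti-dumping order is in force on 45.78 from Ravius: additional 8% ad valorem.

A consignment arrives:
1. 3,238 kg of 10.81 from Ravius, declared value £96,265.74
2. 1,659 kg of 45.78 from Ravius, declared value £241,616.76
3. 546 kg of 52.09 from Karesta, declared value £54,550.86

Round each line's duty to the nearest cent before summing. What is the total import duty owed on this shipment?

Line 1 (10.81, Ravius, 3,238 kg, £96,265.74):
Base rate for 10.81 is 17.5%.
10.81 has an FTA preferential rate, but origin Ravius is not Karesta; base rate stands.
Additional duty on 10.81 from Ravius: +2.9%. Applied ad valorem rate: 17.5% + 2.9% = 20.4%.
Duty = £96,265.74 × 20.4% = £19,638.21.
Line 2 (45.78, Ravius, 1,659 kg, £241,616.76):
Base rate for 45.78 is 34.5%.
Additional duty on 45.78 from Ravius: +8%. Applied ad valorem rate: 34.5% + 8% = 42.5%.
Duty = £241,616.76 × 42.5% = £102,687.12.
Line 3 (52.09, Karesta, 546 kg, £54,550.86):
Base rate for 52.09 is 25.5%.
Origin Karesta is the FTA partner but 52.09 is not on the preference list; base rate stands.
Duty = £54,550.86 × 25.5% = £13,910.47.
Total = £19,638.21 + £102,687.12 + £13,910.47 = £136,235.80.

£136,235.80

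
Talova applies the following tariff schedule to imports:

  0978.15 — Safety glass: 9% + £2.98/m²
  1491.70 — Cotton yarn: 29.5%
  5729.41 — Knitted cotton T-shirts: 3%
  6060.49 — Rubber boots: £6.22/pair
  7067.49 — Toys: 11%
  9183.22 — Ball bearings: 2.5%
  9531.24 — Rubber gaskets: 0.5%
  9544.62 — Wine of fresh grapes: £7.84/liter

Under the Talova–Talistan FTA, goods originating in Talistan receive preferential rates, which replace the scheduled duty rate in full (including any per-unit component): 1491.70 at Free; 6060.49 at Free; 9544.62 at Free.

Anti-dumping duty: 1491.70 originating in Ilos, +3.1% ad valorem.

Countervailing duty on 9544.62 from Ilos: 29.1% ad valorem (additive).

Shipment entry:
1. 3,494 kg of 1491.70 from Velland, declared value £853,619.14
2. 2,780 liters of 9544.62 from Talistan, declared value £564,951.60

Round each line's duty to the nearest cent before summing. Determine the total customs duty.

Line 1 (1491.70, Velland, 3,494 kg, £853,619.14):
Base rate for 1491.70 is 29.5%.
1491.70 has an FTA preferential rate, but origin Velland is not Talistan; base rate stands.
The additional-duty order on 1491.70 targets Ilos, not Velland; it does not apply.
Duty = £853,619.14 × 29.5% = £251,817.65.
Line 2 (9544.62, Talistan, 2,780 liters, £564,951.60):
Base rate for 9544.62 is £7.84/liter.
Origin Talistan qualifies under the Talova–Talistan agreement and 9544.62 is covered: preferential rate Free applies instead.
The additional-duty order on 9544.62 targets Ilos, not Talistan; it does not apply.
Duty = £564,951.60 × 0% = £0.00.
Total = £251,817.65 + £0.00 = £251,817.65.

£251,817.65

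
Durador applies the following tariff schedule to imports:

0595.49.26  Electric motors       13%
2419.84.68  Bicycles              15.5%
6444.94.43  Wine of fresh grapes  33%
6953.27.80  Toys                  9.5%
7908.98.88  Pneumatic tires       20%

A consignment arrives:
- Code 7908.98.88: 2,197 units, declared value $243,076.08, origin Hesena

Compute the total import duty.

Line 1 (7908.98.88, Hesena, 2,197 units, $243,076.08):
Base rate for 7908.98.88 is 20%.
Duty = $243,076.08 × 20% = $48,615.22.

$48,615.22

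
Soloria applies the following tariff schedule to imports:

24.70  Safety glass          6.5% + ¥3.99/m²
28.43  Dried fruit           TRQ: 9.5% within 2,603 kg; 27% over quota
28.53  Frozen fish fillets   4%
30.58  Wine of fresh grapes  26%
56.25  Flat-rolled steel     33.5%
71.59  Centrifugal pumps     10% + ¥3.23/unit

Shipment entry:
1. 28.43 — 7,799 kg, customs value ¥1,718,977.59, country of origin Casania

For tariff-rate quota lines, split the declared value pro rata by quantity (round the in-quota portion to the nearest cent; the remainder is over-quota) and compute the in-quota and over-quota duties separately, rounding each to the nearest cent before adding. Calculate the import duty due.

Line 1 (28.43, Casania, 7,799 kg, ¥1,718,977.59):
Code 28.43 is under a tariff-rate quota (threshold 2,603 kg). In-quota: 2,603 kg at 9.5%; over-quota: 5,196 kg at 27%.
Pro-rata value split: in-quota = ¥1,718,977.59 × 2,603/7,799 = ¥573,727.23; over-quota = ¥1,718,977.59 − ¥573,727.23 = ¥1,145,250.36.
In-quota duty = ¥573,727.23 × 9.5% = ¥54,504.09. Over-quota duty = ¥1,145,250.36 × 27% = ¥309,217.60.
Line duty = ¥54,504.09 + ¥309,217.60 = ¥363,721.69.

¥363,721.69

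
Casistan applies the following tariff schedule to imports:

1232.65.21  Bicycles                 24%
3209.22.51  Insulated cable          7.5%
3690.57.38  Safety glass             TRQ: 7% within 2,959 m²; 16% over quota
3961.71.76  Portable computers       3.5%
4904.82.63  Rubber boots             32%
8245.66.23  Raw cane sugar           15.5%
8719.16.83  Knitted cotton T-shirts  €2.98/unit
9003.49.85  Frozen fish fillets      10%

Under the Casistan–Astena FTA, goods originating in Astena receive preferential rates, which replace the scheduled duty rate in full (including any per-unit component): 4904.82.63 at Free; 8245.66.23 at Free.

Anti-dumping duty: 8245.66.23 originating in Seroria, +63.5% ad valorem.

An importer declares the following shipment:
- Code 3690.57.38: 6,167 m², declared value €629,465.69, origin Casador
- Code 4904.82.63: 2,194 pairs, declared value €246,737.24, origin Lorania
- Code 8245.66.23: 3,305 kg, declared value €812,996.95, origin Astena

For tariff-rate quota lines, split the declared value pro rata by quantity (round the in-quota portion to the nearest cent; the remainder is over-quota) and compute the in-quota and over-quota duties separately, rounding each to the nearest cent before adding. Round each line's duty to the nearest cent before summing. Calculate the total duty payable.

Line 1 (3690.57.38, Casador, 6,167 m², €629,465.69):
Code 3690.57.38 is under a tariff-rate quota (threshold 2,959 m²). In-quota: 2,959 m² at 7%; over-quota: 3,208 m² at 16%.
Pro-rata value split: in-quota = €629,465.69 × 2,959/6,167 = €302,025.13; over-quota = €629,465.69 − €302,025.13 = €327,440.56.
In-quota duty = €302,025.13 × 7% = €21,141.76. Over-quota duty = €327,440.56 × 16% = €52,390.49.
Line duty = €21,141.76 + €52,390.49 = €73,532.25.
Line 2 (4904.82.63, Lorania, 2,194 pairs, €246,737.24):
Base rate for 4904.82.63 is 32%.
4904.82.63 has an FTA preferential rate, but origin Lorania is not Astena; base rate stands.
Duty = €246,737.24 × 32% = €78,955.92.
Line 3 (8245.66.23, Astena, 3,305 kg, €812,996.95):
Base rate for 8245.66.23 is 15.5%.
Origin Astena qualifies under the Casistan–Astena agreement and 8245.66.23 is covered: preferential rate Free applies instead.
The additional-duty order on 8245.66.23 targets Seroria, not Astena; it does not apply.
Duty = €812,996.95 × 0% = €0.00.
Total = €73,532.25 + €78,955.92 + €0.00 = €152,488.17.

€152,488.17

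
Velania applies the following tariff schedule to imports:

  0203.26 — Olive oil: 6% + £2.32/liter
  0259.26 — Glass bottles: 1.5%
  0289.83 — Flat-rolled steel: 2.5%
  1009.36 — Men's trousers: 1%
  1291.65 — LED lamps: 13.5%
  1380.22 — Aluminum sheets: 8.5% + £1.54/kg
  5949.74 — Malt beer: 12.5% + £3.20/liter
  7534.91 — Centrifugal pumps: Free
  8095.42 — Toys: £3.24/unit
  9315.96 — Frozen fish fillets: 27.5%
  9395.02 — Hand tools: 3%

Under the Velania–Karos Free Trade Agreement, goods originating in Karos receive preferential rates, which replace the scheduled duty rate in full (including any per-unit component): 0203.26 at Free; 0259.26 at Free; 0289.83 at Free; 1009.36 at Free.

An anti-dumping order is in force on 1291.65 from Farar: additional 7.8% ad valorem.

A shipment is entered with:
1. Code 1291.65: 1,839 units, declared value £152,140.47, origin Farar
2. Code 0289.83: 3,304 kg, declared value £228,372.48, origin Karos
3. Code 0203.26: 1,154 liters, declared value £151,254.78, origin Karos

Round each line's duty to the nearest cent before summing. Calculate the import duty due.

Line 1 (1291.65, Farar, 1,839 units, £152,140.47):
Base rate for 1291.65 is 13.5%.
Additional duty on 1291.65 from Farar: +7.8%. Applied ad valorem rate: 13.5% + 7.8% = 21.3%.
Duty = £152,140.47 × 21.3% = £32,405.92.
Line 2 (0289.83, Karos, 3,304 kg, £228,372.48):
Base rate for 0289.83 is 2.5%.
Origin Karos qualifies under the Velania–Karos agreement and 0289.83 is covered: preferential rate Free applies instead.
Duty = £228,372.48 × 0% = £0.00.
Line 3 (0203.26, Karos, 1,154 liters, £151,254.78):
Base rate for 0203.26 is 6% + £2.32/liter.
Origin Karos qualifies under the Velania–Karos agreement and 0203.26 is covered: preferential rate Free applies instead.
Duty = £151,254.78 × 0% = £0.00.
Total = £32,405.92 + £0.00 + £0.00 = £32,405.92.

£32,405.92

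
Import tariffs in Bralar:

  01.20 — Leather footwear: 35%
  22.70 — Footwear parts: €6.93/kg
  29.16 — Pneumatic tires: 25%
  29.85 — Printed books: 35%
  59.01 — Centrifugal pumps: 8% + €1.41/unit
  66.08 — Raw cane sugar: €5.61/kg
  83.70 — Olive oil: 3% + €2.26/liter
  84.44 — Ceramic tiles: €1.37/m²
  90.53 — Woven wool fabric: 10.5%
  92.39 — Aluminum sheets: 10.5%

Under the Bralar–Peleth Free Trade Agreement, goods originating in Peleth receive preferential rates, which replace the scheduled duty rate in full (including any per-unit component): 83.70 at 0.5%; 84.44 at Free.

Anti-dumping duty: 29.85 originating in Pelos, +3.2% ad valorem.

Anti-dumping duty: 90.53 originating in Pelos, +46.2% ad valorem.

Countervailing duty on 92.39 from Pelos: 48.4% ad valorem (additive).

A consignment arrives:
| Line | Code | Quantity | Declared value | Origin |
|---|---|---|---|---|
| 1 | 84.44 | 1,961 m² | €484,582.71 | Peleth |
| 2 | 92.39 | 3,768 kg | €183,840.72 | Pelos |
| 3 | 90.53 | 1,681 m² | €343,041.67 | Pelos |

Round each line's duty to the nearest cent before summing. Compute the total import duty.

Line 1 (84.44, Peleth, 1,961 m², €484,582.71):
Base rate for 84.44 is €1.37/m².
Origin Peleth qualifies under the Bralar–Peleth agreement and 84.44 is covered: preferential rate Free applies instead.
Duty = €484,582.71 × 0% = €0.00.
Line 2 (92.39, Pelos, 3,768 kg, €183,840.72):
Base rate for 92.39 is 10.5%.
Additional duty on 92.39 from Pelos: +48.4%. Applied ad valorem rate: 10.5% + 48.4% = 58.9%.
Duty = €183,840.72 × 58.9% = €108,282.18.
Line 3 (90.53, Pelos, 1,681 m², €343,041.67):
Base rate for 90.53 is 10.5%.
Additional duty on 90.53 from Pelos: +46.2%. Applied ad valorem rate: 10.5% + 46.2% = 56.7%.
Duty = €343,041.67 × 56.7% = €194,504.63.
Total = €0.00 + €108,282.18 + €194,504.63 = €302,786.81.

€302,786.81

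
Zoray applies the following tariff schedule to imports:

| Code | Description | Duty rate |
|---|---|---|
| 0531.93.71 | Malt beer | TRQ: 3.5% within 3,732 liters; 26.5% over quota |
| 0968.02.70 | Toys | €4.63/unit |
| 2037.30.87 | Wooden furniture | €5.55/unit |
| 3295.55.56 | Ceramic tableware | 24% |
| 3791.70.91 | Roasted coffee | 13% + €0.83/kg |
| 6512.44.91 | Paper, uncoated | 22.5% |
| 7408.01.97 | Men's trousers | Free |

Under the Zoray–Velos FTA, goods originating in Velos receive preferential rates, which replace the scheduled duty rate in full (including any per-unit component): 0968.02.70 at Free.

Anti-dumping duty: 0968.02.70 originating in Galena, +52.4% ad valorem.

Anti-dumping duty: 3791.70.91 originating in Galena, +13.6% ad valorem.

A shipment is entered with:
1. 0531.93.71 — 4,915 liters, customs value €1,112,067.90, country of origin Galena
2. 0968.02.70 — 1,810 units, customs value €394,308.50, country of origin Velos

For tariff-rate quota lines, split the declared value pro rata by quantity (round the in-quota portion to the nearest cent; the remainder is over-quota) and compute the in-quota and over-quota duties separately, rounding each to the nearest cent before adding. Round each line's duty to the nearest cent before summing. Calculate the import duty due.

€100,485.46

Line 1 (0531.93.71, Galena, 4,915 liters, €1,112,067.90):
Code 0531.93.71 is under a tariff-rate quota (threshold 3,732 liters). In-quota: 3,732 liters at 3.5%; over-quota: 1,183 liters at 26.5%.
Pro-rata value split: in-quota = €1,112,067.90 × 3,732/4,915 = €844,402.32; over-quota = €1,112,067.90 − €844,402.32 = €267,665.58.
In-quota duty = €844,402.32 × 3.5% = €29,554.08. Over-quota duty = €267,665.58 × 26.5% = €70,931.38.
Line duty = €29,554.08 + €70,931.38 = €100,485.46.
Line 2 (0968.02.70, Velos, 1,810 units, €394,308.50):
Base rate for 0968.02.70 is €4.63/unit.
Origin Velos qualifies under the Zoray–Velos agreement and 0968.02.70 is covered: preferential rate Free applies instead.
The additional-duty order on 0968.02.70 targets Galena, not Velos; it does not apply.
Duty = €394,308.50 × 0% = €0.00.
Total = €100,485.46 + €0.00 = €100,485.46.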